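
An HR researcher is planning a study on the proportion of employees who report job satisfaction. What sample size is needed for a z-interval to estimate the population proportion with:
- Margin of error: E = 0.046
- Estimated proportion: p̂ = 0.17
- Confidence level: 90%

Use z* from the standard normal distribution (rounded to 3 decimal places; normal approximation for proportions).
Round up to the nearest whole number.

Using z* for proportion z-interval (normal approximation).

For 90% confidence, z* = 1.645 (from standard normal table)

Sample size formula for proportion z-interval: n = z*²p̂(1-p̂)/E²

n = 1.645² × 0.17 × 0.83 / 0.046²
  = 2.706025 × 0.1411 / 0.002116
  = 180.4443

Round up to the nearest whole number: n = 181

181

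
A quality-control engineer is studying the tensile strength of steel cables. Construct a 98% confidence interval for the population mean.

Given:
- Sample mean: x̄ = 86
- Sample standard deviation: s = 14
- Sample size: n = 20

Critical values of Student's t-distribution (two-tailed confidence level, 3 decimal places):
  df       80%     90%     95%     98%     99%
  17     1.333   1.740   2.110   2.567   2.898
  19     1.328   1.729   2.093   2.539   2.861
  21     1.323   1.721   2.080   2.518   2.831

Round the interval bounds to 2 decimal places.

The population standard deviation σ is unknown (only the sample standard deviation s is given), so use a t-interval with df = n - 1 = 20 - 1 = 19.

For 98% confidence with df = 19, t* = 2.539 (from t-table)

Standard error: SE = s/√n = 14/√20 = 3.130495

Margin of error: E = t* × SE = 2.539 × 3.130495 = 7.9483

T-interval: x̄ ± E = 86 ± 7.9483 = (78.0517, 93.9483)

Rounded to 2 decimal places:

(78.05, 93.95)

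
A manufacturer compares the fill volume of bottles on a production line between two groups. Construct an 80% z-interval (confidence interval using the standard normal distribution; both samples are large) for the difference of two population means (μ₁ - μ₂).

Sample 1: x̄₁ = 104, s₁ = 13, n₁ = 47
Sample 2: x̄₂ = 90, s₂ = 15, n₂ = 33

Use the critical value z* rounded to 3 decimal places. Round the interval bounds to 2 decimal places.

Both samples are large (n₁ = 47 ≥ 30, n₂ = 33 ≥ 30), so a z-interval for the difference of means applies.

Point estimate: x̄₁ - x̄₂ = 104 - 90 = 14

Standard error: SE = √(s₁²/n₁ + s₂²/n₂)
= √(13²/47 + 15²/33)
= √(3.595745 + 6.818182)
= 3.227062

For 80% confidence, z* = 1.282 (from standard normal table)
Margin of error: E = z* × SE = 1.282 × 3.227062 = 4.1371

Z-interval: (x̄₁ - x̄₂) ± E = 14 ± 4.1371 = (9.8629, 18.1371)

Rounded to 2 decimal places:

(9.86, 18.14)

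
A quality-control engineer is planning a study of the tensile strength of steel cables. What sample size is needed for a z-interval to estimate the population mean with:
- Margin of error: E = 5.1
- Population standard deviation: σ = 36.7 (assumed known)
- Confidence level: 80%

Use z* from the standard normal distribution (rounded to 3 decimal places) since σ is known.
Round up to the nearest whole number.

Using z* since population σ is known (z-interval formula).

For 80% confidence, z* = 1.282 (from standard normal table)

Sample size formula for z-interval: n = (z*σ/E)²

n = (1.282 × 36.7 / 5.1)²
  = (9.225373)²
  = 85.1075

Round up to the nearest whole number: n = 86

86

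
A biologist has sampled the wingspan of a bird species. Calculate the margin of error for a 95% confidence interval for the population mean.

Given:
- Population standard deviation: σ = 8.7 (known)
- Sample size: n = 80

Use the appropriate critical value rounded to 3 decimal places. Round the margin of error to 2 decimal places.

The population standard deviation σ is known, so use the z-interval margin of error formula.

For 95% confidence, z* = 1.96 (from standard normal table)

Margin of error formula for z-interval: E = z* × σ/√n

E = 1.96 × 8.7/√80
  = 1.96 × 0.972690
  = 1.9065

Rounded to 2 decimal places:

1.91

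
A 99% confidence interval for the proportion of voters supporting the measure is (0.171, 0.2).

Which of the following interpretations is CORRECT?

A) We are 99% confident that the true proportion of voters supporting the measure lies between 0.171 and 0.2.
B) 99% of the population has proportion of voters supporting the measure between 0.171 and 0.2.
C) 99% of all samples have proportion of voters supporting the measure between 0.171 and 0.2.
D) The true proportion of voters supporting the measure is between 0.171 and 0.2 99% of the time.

A confidence interval represents our confidence in the procedure, not a probability statement about the parameter.

Key concept: If we repeated this sampling process many times and computed a 99% CI each time, about 99% of those intervals would contain the true population parameter.

For this specific interval (0.171, 0.2):
- Midpoint (point estimate): 0.1855
- Margin of error: 0.0145

The correct interpretation is the one stating confidence that the true parameter lies in the interval — option A.

A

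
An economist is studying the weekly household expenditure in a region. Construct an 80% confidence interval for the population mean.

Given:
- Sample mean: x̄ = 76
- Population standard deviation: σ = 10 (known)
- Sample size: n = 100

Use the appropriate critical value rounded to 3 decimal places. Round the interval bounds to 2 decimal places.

The population standard deviation σ is known, so use a z-interval (standard normal critical value).

For 80% confidence, z* = 1.282 (from standard normal table)

Standard error: SE = σ/√n = 10/√100 = 1.000000

Margin of error: E = z* × SE = 1.282 × 1.000000 = 1.2820

Z-interval: x̄ ± E = 76 ± 1.2820 = (74.7180, 77.2820)

Rounded to 2 decimal places:

(74.72, 77.28)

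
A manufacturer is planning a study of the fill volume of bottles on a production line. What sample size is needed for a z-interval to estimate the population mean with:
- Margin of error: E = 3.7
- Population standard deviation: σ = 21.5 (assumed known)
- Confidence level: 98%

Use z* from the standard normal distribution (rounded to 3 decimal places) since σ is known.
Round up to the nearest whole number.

Using z* since population σ is known (z-interval formula).

For 98% confidence, z* = 2.326 (from standard normal table)

Sample size formula for z-interval: n = (z*σ/E)²

n = (2.326 × 21.5 / 3.7)²
  = (13.515946)²
  = 182.6808

Round up to the nearest whole number: n = 183

183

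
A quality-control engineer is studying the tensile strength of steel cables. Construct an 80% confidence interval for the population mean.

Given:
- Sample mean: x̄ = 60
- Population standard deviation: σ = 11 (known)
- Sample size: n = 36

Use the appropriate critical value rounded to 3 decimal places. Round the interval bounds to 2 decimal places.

The population standard deviation σ is known, so use a z-interval (standard normal critical value).

For 80% confidence, z* = 1.282 (from standard normal table)

Standard error: SE = σ/√n = 11/√36 = 1.833333

Margin of error: E = z* × SE = 1.282 × 1.833333 = 2.3503

Z-interval: x̄ ± E = 60 ± 2.3503 = (57.6497, 62.3503)

Rounded to 2 decimal places:

(57.65, 62.35)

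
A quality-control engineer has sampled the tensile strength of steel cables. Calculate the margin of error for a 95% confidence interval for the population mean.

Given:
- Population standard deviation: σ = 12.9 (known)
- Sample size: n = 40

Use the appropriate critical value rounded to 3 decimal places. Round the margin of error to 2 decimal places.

The population standard deviation σ is known, so use the z-interval margin of error formula.

For 95% confidence, z* = 1.96 (from standard normal table)

Margin of error formula for z-interval: E = z* × σ/√n

E = 1.96 × 12.9/√40
  = 1.96 × 2.039669
  = 3.9978

Rounded to 2 decimal places:

4.00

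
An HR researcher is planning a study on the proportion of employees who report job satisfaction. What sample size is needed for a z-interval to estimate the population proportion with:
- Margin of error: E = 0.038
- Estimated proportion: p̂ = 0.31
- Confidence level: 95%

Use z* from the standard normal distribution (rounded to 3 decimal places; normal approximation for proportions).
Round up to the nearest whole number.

Using z* for proportion z-interval (normal approximation).

For 95% confidence, z* = 1.96 (from standard normal table)

Sample size formula for proportion z-interval: n = z*²p̂(1-p̂)/E²

n = 1.96² × 0.31 × 0.69 / 0.038²
  = 3.8416 × 0.2139 / 0.001444
  = 569.0570

Round up to the nearest whole number: n = 570

570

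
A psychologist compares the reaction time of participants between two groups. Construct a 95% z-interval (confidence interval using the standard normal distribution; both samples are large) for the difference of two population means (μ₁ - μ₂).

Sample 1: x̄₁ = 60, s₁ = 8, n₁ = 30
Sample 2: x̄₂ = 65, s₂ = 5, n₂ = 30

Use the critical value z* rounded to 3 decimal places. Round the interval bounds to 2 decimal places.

Both samples are large (n₁ = 30 ≥ 30, n₂ = 30 ≥ 30), so a z-interval for the difference of means applies.

Point estimate: x̄₁ - x̄₂ = 60 - 65 = -5

Standard error: SE = √(s₁²/n₁ + s₂²/n₂)
= √(8²/30 + 5²/30)
= √(2.133333 + 0.833333)
= 1.722401

For 95% confidence, z* = 1.96 (from standard normal table)
Margin of error: E = z* × SE = 1.96 × 1.722401 = 3.3759

Z-interval: (x̄₁ - x̄₂) ± E = -5 ± 3.3759 = (-8.3759, -1.6241)

Rounded to 2 decimal places:

(-8.38, -1.62)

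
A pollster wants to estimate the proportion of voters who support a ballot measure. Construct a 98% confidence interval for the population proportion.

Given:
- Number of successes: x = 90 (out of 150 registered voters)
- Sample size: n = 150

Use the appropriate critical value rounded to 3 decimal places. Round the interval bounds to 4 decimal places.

Sample proportion: p̂ = 90/150 = 0.600000

Check conditions for normal approximation:
  np̂ = 90 ≥ 10 ✓
  n(1-p̂) = 60 ≥ 10 ✓

The sample is large enough, so use a z-interval (normal approximation) for the proportion.

For 98% confidence, z* = 2.326 (from standard normal table)

Standard error: SE = √(p̂(1-p̂)/n) = √(0.600000×0.400000/150) = 0.04000000

Margin of error: E = z* × SE = 2.326 × 0.04000000 = 0.093040

Z-interval: p̂ ± E = 0.600000 ± 0.093040 = (0.506960, 0.693040)

Rounded to 4 decimal places:

(0.5070, 0.6930)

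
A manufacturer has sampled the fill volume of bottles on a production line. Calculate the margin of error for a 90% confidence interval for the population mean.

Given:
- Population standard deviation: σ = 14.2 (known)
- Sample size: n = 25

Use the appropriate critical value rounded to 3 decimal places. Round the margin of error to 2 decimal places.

The population standard deviation σ is known, so use the z-interval margin of error formula.

For 90% confidence, z* = 1.645 (from standard normal table)

Margin of error formula for z-interval: E = z* × σ/√n

E = 1.645 × 14.2/√25
  = 1.645 × 2.840000
  = 4.6718

Rounded to 2 decimal places:

4.67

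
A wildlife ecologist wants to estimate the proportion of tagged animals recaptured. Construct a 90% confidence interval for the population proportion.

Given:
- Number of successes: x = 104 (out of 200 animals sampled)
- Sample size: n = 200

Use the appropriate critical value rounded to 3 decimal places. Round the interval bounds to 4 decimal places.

Sample proportion: p̂ = 104/200 = 0.520000

Check conditions for normal approximation:
  np̂ = 104 ≥ 10 ✓
  n(1-p̂) = 96 ≥ 10 ✓

The sample is large enough, so use a z-interval (normal approximation) for the proportion.

For 90% confidence, z* = 1.645 (from standard normal table)

Standard error: SE = √(p̂(1-p̂)/n) = √(0.520000×0.480000/200) = 0.03532704

Margin of error: E = z* × SE = 1.645 × 0.03532704 = 0.058113

Z-interval: p̂ ± E = 0.520000 ± 0.058113 = (0.461887, 0.578113)

Rounded to 4 decimal places:

(0.4619, 0.5781)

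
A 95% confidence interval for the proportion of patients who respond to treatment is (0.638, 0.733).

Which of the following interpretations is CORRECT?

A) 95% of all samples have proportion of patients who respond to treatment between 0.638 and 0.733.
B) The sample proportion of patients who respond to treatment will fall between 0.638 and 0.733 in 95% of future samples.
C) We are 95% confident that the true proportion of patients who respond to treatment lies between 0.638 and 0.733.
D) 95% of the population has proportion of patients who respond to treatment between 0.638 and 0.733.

A confidence interval represents our confidence in the procedure, not a probability statement about the parameter.

Key concept: If we repeated this sampling process many times and computed a 95% CI each time, about 95% of those intervals would contain the true population parameter.

For this specific interval (0.638, 0.733):
- Midpoint (point estimate): 0.6855
- Margin of error: 0.0475

The correct interpretation is the one stating confidence that the true parameter lies in the interval — option C.

C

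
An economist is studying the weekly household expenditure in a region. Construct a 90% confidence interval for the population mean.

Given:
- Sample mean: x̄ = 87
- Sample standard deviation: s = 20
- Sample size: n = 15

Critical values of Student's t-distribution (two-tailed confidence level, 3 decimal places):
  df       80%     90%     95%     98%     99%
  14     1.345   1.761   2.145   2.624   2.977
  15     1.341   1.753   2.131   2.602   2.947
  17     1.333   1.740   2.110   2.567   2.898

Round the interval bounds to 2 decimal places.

The population standard deviation σ is unknown (only the sample standard deviation s is given), so use a t-interval with df = n - 1 = 15 - 1 = 14.

For 90% confidence with df = 14, t* = 1.761 (from t-table)

Standard error: SE = s/√n = 20/√15 = 5.163978

Margin of error: E = t* × SE = 1.761 × 5.163978 = 9.0938

T-interval: x̄ ± E = 87 ± 9.0938 = (77.9062, 96.0938)

Rounded to 2 decimal places:

(77.91, 96.09)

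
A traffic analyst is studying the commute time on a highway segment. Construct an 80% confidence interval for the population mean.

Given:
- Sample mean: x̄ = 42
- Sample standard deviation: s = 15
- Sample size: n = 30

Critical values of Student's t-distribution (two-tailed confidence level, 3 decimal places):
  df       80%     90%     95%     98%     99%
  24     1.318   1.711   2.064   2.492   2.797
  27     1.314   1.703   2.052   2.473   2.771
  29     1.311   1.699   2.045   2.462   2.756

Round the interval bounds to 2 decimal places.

The population standard deviation σ is unknown (only the sample standard deviation s is given), so use a t-interval with df = n - 1 = 30 - 1 = 29.

For 80% confidence with df = 29, t* = 1.311 (from t-table)

Standard error: SE = s/√n = 15/√30 = 2.738613

Margin of error: E = t* × SE = 1.311 × 2.738613 = 3.5903

T-interval: x̄ ± E = 42 ± 3.5903 = (38.4097, 45.5903)

Rounded to 2 decimal places:

(38.41, 45.59)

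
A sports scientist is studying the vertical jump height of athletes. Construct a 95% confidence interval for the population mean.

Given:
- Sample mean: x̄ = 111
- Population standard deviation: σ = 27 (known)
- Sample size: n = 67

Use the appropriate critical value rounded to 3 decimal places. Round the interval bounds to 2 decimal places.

The population standard deviation σ is known, so use a z-interval (standard normal critical value).

For 95% confidence, z* = 1.96 (from standard normal table)

Standard error: SE = σ/√n = 27/√67 = 3.298575

Margin of error: E = z* × SE = 1.96 × 3.298575 = 6.4652

Z-interval: x̄ ± E = 111 ± 6.4652 = (104.5348, 117.4652)

Rounded to 2 decimal places:

(104.53, 117.47)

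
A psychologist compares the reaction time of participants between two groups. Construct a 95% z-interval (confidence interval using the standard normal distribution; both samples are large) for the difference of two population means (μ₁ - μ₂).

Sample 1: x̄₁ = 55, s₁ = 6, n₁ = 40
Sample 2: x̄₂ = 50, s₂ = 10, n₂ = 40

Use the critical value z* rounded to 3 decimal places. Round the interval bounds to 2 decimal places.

Both samples are large (n₁ = 40 ≥ 30, n₂ = 40 ≥ 30), so a z-interval for the difference of means applies.

Point estimate: x̄₁ - x̄₂ = 55 - 50 = 5

Standard error: SE = √(s₁²/n₁ + s₂²/n₂)
= √(6²/40 + 10²/40)
= √(0.900000 + 2.500000)
= 1.843909

For 95% confidence, z* = 1.96 (from standard normal table)
Margin of error: E = z* × SE = 1.96 × 1.843909 = 3.6141

Z-interval: (x̄₁ - x̄₂) ± E = 5 ± 3.6141 = (1.3859, 8.6141)

Rounded to 2 decimal places:

(1.39, 8.61)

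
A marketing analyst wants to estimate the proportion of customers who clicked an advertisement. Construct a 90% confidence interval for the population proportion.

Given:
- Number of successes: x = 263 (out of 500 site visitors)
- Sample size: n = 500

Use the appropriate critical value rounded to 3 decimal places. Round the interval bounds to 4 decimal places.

Sample proportion: p̂ = 263/500 = 0.526000

Check conditions for normal approximation:
  np̂ = 263 ≥ 10 ✓
  n(1-p̂) = 237 ≥ 10 ✓

The sample is large enough, so use a z-interval (normal approximation) for the proportion.

For 90% confidence, z* = 1.645 (from standard normal table)

Standard error: SE = √(p̂(1-p̂)/n) = √(0.526000×0.474000/500) = 0.02233043

Margin of error: E = z* × SE = 1.645 × 0.02233043 = 0.036734

Z-interval: p̂ ± E = 0.526000 ± 0.036734 = (0.489266, 0.562734)

Rounded to 4 decimal places:

(0.4893, 0.5627)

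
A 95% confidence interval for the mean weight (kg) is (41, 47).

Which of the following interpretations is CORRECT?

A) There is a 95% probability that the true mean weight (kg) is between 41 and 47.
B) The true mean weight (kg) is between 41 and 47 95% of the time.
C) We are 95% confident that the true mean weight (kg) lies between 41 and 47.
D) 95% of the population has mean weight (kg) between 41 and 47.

A confidence interval represents our confidence in the procedure, not a probability statement about the parameter.

Key concept: If we repeated this sampling process many times and computed a 95% CI each time, about 95% of those intervals would contain the true population parameter.

For this specific interval (41, 47):
- Midpoint (point estimate): 44
- Margin of error: 3

The correct interpretation is the one stating confidence that the true parameter lies in the interval — option C.

C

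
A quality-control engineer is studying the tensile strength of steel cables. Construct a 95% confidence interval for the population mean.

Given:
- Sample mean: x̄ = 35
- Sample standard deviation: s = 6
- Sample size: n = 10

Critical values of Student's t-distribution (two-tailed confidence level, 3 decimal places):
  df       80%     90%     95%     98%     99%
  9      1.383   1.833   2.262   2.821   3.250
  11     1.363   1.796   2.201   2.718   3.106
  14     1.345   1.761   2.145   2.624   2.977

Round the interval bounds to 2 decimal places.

The population standard deviation σ is unknown (only the sample standard deviation s is given), so use a t-interval with df = n - 1 = 10 - 1 = 9.

For 95% confidence with df = 9, t* = 2.262 (from t-table)

Standard error: SE = s/√n = 6/√10 = 1.897367

Margin of error: E = t* × SE = 2.262 × 1.897367 = 4.2918

T-interval: x̄ ± E = 35 ± 4.2918 = (30.7082, 39.2918)

Rounded to 2 decimal places:

(30.71, 39.29)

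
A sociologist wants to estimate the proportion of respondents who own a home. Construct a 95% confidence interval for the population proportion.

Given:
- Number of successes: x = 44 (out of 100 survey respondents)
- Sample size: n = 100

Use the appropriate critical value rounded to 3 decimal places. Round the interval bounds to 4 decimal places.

Sample proportion: p̂ = 44/100 = 0.440000

Check conditions for normal approximation:
  np̂ = 44 ≥ 10 ✓
  n(1-p̂) = 56 ≥ 10 ✓

The sample is large enough, so use a z-interval (normal approximation) for the proportion.

For 95% confidence, z* = 1.96 (from standard normal table)

Standard error: SE = √(p̂(1-p̂)/n) = √(0.440000×0.560000/100) = 0.04963869

Margin of error: E = z* × SE = 1.96 × 0.04963869 = 0.097292

Z-interval: p̂ ± E = 0.440000 ± 0.097292 = (0.342708, 0.537292)

Rounded to 4 decimal places:

(0.3427, 0.5373)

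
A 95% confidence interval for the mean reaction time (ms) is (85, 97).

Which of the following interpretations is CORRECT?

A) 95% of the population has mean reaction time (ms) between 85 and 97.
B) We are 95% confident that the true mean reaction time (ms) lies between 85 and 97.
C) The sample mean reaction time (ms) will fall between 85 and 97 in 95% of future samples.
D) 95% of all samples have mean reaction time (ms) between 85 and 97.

A confidence interval represents our confidence in the procedure, not a probability statement about the parameter.

Key concept: If we repeated this sampling process many times and computed a 95% CI each time, about 95% of those intervals would contain the true population parameter.

For this specific interval (85, 97):
- Midpoint (point estimate): 91
- Margin of error: 6

The correct interpretation is the one stating confidence that the true parameter lies in the interval — option B.

B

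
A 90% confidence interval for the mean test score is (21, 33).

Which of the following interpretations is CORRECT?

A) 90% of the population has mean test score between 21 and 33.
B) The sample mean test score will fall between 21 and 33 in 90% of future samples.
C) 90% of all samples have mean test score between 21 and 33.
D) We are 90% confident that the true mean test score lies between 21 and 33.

A confidence interval represents our confidence in the procedure, not a probability statement about the parameter.

Key concept: If we repeated this sampling process many times and computed a 90% CI each time, about 90% of those intervals would contain the true population parameter.

For this specific interval (21, 33):
- Midpoint (point estimate): 27
- Margin of error: 6

The correct interpretation is the one stating confidence that the true parameter lies in the interval — option D.

D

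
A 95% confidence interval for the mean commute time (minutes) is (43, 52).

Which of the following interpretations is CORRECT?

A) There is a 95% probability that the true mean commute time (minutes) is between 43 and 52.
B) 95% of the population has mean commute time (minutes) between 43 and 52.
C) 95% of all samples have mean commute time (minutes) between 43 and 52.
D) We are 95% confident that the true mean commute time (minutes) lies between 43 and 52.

A confidence interval represents our confidence in the procedure, not a probability statement about the parameter.

Key concept: If we repeated this sampling process many times and computed a 95% CI each time, about 95% of those intervals would contain the true population parameter.

For this specific interval (43, 52):
- Midpoint (point estimate): 47.5
- Margin of error: 4.5

The correct interpretation is the one stating confidence that the true parameter lies in the interval — option D.

D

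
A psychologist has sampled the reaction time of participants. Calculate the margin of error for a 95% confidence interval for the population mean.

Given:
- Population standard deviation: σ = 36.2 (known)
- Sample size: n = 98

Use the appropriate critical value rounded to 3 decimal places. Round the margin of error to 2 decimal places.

The population standard deviation σ is known, so use the z-interval margin of error formula.

For 95% confidence, z* = 1.96 (from standard normal table)

Margin of error formula for z-interval: E = z* × σ/√n

E = 1.96 × 36.2/√98
  = 1.96 × 3.656752
  = 7.1672

Rounded to 2 decimal places:

7.17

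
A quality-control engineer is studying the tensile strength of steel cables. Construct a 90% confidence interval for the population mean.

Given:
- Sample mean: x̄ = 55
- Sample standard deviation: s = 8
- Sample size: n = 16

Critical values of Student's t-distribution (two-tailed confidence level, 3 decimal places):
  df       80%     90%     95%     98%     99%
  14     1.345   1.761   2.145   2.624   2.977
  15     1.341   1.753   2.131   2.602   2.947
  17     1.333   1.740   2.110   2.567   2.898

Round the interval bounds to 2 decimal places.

The population standard deviation σ is unknown (only the sample standard deviation s is given), so use a t-interval with df = n - 1 = 16 - 1 = 15.

For 90% confidence with df = 15, t* = 1.753 (from t-table)

Standard error: SE = s/√n = 8/√16 = 2.000000

Margin of error: E = t* × SE = 1.753 × 2.000000 = 3.5060

T-interval: x̄ ± E = 55 ± 3.5060 = (51.4940, 58.5060)

Rounded to 2 decimal places:

(51.49, 58.51)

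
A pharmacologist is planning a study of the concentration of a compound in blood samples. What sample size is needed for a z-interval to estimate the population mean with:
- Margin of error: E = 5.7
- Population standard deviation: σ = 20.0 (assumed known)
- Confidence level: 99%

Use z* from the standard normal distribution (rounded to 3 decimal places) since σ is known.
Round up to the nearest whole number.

Using z* since population σ is known (z-interval formula).

For 99% confidence, z* = 2.576 (from standard normal table)

Sample size formula for z-interval: n = (z*σ/E)²

n = (2.576 × 20.0 / 5.7)²
  = (9.038596)²
  = 81.6962

Round up to the nearest whole number: n = 82

82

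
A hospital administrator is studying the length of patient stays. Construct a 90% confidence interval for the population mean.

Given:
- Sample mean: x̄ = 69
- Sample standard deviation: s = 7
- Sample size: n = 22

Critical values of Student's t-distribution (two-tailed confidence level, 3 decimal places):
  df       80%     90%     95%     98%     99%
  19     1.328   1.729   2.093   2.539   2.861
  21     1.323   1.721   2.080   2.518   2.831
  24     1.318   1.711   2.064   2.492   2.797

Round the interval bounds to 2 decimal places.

The population standard deviation σ is unknown (only the sample standard deviation s is given), so use a t-interval with df = n - 1 = 22 - 1 = 21.

For 90% confidence with df = 21, t* = 1.721 (from t-table)

Standard error: SE = s/√n = 7/√22 = 1.492405

Margin of error: E = t* × SE = 1.721 × 1.492405 = 2.5684

T-interval: x̄ ± E = 69 ± 2.5684 = (66.4316, 71.5684)

Rounded to 2 decimal places:

(66.43, 71.57)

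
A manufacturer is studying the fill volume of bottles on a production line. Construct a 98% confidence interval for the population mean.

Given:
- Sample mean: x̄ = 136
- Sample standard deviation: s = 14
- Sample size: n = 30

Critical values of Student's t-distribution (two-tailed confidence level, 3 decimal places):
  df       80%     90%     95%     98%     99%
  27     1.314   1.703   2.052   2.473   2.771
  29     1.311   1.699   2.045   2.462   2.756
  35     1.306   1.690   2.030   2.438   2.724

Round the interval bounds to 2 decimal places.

The population standard deviation σ is unknown (only the sample standard deviation s is given), so use a t-interval with df = n - 1 = 30 - 1 = 29.

For 98% confidence with df = 29, t* = 2.462 (from t-table)

Standard error: SE = s/√n = 14/√30 = 2.556039

Margin of error: E = t* × SE = 2.462 × 2.556039 = 6.2930

T-interval: x̄ ± E = 136 ± 6.2930 = (129.7070, 142.2930)

Rounded to 2 decimal places:

(129.71, 142.29)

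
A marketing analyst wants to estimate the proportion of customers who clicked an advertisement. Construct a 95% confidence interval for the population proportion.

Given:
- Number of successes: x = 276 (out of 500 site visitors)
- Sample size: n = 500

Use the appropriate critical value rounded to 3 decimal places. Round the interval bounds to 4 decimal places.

Sample proportion: p̂ = 276/500 = 0.552000

Check conditions for normal approximation:
  np̂ = 276 ≥ 10 ✓
  n(1-p̂) = 224 ≥ 10 ✓

The sample is large enough, so use a z-interval (normal approximation) for the proportion.

For 95% confidence, z* = 1.96 (from standard normal table)

Standard error: SE = √(p̂(1-p̂)/n) = √(0.552000×0.448000/500) = 0.02223942

Margin of error: E = z* × SE = 1.96 × 0.02223942 = 0.043589

Z-interval: p̂ ± E = 0.552000 ± 0.043589 = (0.508411, 0.595589)

Rounded to 4 decimal places:

(0.5084, 0.5956)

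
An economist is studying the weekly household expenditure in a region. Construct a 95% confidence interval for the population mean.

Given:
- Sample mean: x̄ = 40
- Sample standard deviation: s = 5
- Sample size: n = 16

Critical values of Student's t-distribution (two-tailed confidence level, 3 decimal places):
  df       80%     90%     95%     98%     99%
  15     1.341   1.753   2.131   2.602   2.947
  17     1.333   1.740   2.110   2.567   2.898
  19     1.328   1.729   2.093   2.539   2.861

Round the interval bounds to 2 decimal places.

The population standard deviation σ is unknown (only the sample standard deviation s is given), so use a t-interval with df = n - 1 = 16 - 1 = 15.

For 95% confidence with df = 15, t* = 2.131 (from t-table)

Standard error: SE = s/√n = 5/√16 = 1.250000

Margin of error: E = t* × SE = 2.131 × 1.250000 = 2.6637

T-interval: x̄ ± E = 40 ± 2.6637 = (37.3362, 42.6638)

Rounded to 2 decimal places:

(37.34, 42.66)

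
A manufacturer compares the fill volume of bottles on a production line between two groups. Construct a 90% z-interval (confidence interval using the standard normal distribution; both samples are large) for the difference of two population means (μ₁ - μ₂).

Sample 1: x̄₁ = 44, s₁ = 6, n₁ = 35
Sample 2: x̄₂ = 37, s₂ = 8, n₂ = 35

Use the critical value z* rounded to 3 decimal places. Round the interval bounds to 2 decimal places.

Both samples are large (n₁ = 35 ≥ 30, n₂ = 35 ≥ 30), so a z-interval for the difference of means applies.

Point estimate: x̄₁ - x̄₂ = 44 - 37 = 7

Standard error: SE = √(s₁²/n₁ + s₂²/n₂)
= √(6²/35 + 8²/35)
= √(1.028571 + 1.828571)
= 1.690309

For 90% confidence, z* = 1.645 (from standard normal table)
Margin of error: E = z* × SE = 1.645 × 1.690309 = 2.7806

Z-interval: (x̄₁ - x̄₂) ± E = 7 ± 2.7806 = (4.2194, 9.7806)

Rounded to 2 decimal places:

(4.22, 9.78)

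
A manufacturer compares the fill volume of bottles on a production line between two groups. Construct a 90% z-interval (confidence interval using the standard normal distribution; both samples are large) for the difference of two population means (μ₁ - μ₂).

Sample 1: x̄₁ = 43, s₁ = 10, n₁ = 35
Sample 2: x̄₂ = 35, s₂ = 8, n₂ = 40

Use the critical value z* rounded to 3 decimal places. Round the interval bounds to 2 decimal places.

Both samples are large (n₁ = 35 ≥ 30, n₂ = 40 ≥ 30), so a z-interval for the difference of means applies.

Point estimate: x̄₁ - x̄₂ = 43 - 35 = 8

Standard error: SE = √(s₁²/n₁ + s₂²/n₂)
= √(10²/35 + 8²/40)
= √(2.857143 + 1.600000)
= 2.111195

For 90% confidence, z* = 1.645 (from standard normal table)
Margin of error: E = z* × SE = 1.645 × 2.111195 = 3.4729

Z-interval: (x̄₁ - x̄₂) ± E = 8 ± 3.4729 = (4.5271, 11.4729)

Rounded to 2 decimal places:

(4.53, 11.47)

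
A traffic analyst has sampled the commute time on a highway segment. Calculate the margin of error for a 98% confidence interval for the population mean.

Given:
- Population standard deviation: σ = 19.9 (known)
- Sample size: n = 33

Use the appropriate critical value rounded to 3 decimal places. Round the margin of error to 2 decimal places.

The population standard deviation σ is known, so use the z-interval margin of error formula.

For 98% confidence, z* = 2.326 (from standard normal table)

Margin of error formula for z-interval: E = z* × σ/√n

E = 2.326 × 19.9/√33
  = 2.326 × 3.464145
  = 8.0576

Rounded to 2 decimal places:

8.06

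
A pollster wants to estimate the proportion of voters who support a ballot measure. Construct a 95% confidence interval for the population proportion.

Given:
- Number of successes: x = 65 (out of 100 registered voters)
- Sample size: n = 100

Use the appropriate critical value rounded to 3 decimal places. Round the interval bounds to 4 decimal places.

Sample proportion: p̂ = 65/100 = 0.650000

Check conditions for normal approximation:
  np̂ = 65 ≥ 10 ✓
  n(1-p̂) = 35 ≥ 10 ✓

The sample is large enough, so use a z-interval (normal approximation) for the proportion.

For 95% confidence, z* = 1.96 (from standard normal table)

Standard error: SE = √(p̂(1-p̂)/n) = √(0.650000×0.350000/100) = 0.04769696

Margin of error: E = z* × SE = 1.96 × 0.04769696 = 0.093486

Z-interval: p̂ ± E = 0.650000 ± 0.093486 = (0.556514, 0.743486)

Rounded to 4 decimal places:

(0.5565, 0.7435)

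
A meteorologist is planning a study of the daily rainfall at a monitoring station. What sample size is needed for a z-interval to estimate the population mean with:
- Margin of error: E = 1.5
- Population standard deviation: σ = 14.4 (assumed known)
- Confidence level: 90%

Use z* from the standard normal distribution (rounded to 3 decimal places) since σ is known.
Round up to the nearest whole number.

Using z* since population σ is known (z-interval formula).

For 90% confidence, z* = 1.645 (from standard normal table)

Sample size formula for z-interval: n = (z*σ/E)²

n = (1.645 × 14.4 / 1.5)²
  = (15.792000)²
  = 249.3873

Round up to the nearest whole number: n = 250

250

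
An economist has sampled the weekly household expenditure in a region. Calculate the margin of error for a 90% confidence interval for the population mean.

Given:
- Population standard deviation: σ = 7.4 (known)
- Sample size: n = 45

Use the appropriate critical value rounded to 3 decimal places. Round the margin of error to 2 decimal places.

The population standard deviation σ is known, so use the z-interval margin of error formula.

For 90% confidence, z* = 1.645 (from standard normal table)

Margin of error formula for z-interval: E = z* × σ/√n

E = 1.645 × 7.4/√45
  = 1.645 × 1.103127
  = 1.8146

Rounded to 2 decimal places:

1.81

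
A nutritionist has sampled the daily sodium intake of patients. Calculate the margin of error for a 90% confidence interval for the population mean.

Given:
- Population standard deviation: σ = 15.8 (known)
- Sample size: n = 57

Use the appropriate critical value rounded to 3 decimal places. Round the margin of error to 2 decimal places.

The population standard deviation σ is known, so use the z-interval margin of error formula.

For 90% confidence, z* = 1.645 (from standard normal table)

Margin of error formula for z-interval: E = z* × σ/√n

E = 1.645 × 15.8/√57
  = 1.645 × 2.092761
  = 3.4426

Rounded to 2 decimal places:

3.44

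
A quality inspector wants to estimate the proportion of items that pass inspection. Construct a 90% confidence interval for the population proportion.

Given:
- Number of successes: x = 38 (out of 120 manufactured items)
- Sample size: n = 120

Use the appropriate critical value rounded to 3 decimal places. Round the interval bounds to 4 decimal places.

Sample proportion: p̂ = 38/120 = 0.316667

Check conditions for normal approximation:
  np̂ = 38 ≥ 10 ✓
  n(1-p̂) = 82 ≥ 10 ✓

The sample is large enough, so use a z-interval (normal approximation) for the proportion.

For 90% confidence, z* = 1.645 (from standard normal table)

Standard error: SE = √(p̂(1-p̂)/n) = √(0.316667×0.683333/120) = 0.04246458

Margin of error: E = z* × SE = 1.645 × 0.04246458 = 0.069854

Z-interval: p̂ ± E = 0.316667 ± 0.069854 = (0.246812, 0.386521)

Rounded to 4 decimal places:

(0.2468, 0.3865)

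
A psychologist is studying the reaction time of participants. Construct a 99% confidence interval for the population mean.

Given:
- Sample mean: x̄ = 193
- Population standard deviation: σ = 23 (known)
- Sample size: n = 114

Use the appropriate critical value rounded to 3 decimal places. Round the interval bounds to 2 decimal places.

The population standard deviation σ is known, so use a z-interval (standard normal critical value).

For 99% confidence, z* = 2.576 (from standard normal table)

Standard error: SE = σ/√n = 23/√114 = 2.154147

Margin of error: E = z* × SE = 2.576 × 2.154147 = 5.5491

Z-interval: x̄ ± E = 193 ± 5.5491 = (187.4509, 198.5491)

Rounded to 2 decimal places:

(187.45, 198.55)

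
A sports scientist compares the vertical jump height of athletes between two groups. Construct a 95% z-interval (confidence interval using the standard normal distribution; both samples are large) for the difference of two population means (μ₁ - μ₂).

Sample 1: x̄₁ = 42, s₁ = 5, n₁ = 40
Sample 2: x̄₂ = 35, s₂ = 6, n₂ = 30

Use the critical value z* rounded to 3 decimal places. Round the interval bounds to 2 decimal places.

Both samples are large (n₁ = 40 ≥ 30, n₂ = 30 ≥ 30), so a z-interval for the difference of means applies.

Point estimate: x̄₁ - x̄₂ = 42 - 35 = 7

Standard error: SE = √(s₁²/n₁ + s₂²/n₂)
= √(5²/40 + 6²/30)
= √(0.625000 + 1.200000)
= 1.350926

For 95% confidence, z* = 1.96 (from standard normal table)
Margin of error: E = z* × SE = 1.96 × 1.350926 = 2.6478

Z-interval: (x̄₁ - x̄₂) ± E = 7 ± 2.6478 = (4.3522, 9.6478)

Rounded to 2 decimal places:

(4.35, 9.65)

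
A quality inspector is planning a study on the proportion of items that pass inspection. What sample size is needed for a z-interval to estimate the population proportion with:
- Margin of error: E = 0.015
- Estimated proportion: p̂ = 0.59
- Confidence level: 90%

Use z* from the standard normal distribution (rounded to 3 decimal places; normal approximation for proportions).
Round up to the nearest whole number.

Using z* for proportion z-interval (normal approximation).

For 90% confidence, z* = 1.645 (from standard normal table)

Sample size formula for proportion z-interval: n = z*²p̂(1-p̂)/E²

n = 1.645² × 0.59 × 0.41 / 0.015²
  = 2.706025 × 0.2419 / 0.000225
  = 2909.2775

Round up to the nearest whole number: n = 2910

2910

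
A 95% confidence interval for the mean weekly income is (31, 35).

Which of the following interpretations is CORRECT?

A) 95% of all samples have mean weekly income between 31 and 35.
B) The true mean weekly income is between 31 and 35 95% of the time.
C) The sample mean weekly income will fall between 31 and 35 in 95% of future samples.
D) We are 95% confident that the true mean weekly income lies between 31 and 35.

A confidence interval represents our confidence in the procedure, not a probability statement about the parameter.

Key concept: If we repeated this sampling process many times and computed a 95% CI each time, about 95% of those intervals would contain the true population parameter.

For this specific interval (31, 35):
- Midpoint (point estimate): 33
- Margin of error: 2

The correct interpretation is the one stating confidence that the true parameter lies in the interval — option D.

D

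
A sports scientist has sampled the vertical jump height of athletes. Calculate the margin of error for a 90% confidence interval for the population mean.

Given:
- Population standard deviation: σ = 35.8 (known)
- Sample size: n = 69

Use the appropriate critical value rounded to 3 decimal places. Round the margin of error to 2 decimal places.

The population standard deviation σ is known, so use the z-interval margin of error formula.

For 90% confidence, z* = 1.645 (from standard normal table)

Margin of error formula for z-interval: E = z* × σ/√n

E = 1.645 × 35.8/√69
  = 1.645 × 4.309814
  = 7.0896

Rounded to 2 decimal places:

7.09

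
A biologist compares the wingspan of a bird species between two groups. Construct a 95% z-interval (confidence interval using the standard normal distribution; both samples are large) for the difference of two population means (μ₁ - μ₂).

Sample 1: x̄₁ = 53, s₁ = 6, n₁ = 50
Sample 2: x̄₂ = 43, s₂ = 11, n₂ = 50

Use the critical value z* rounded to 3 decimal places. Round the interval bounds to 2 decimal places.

Both samples are large (n₁ = 50 ≥ 30, n₂ = 50 ≥ 30), so a z-interval for the difference of means applies.

Point estimate: x̄₁ - x̄₂ = 53 - 43 = 10

Standard error: SE = √(s₁²/n₁ + s₂²/n₂)
= √(6²/50 + 11²/50)
= √(0.720000 + 2.420000)
= 1.772005

For 95% confidence, z* = 1.96 (from standard normal table)
Margin of error: E = z* × SE = 1.96 × 1.772005 = 3.4731

Z-interval: (x̄₁ - x̄₂) ± E = 10 ± 3.4731 = (6.5269, 13.4731)

Rounded to 2 decimal places:

(6.53, 13.47)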